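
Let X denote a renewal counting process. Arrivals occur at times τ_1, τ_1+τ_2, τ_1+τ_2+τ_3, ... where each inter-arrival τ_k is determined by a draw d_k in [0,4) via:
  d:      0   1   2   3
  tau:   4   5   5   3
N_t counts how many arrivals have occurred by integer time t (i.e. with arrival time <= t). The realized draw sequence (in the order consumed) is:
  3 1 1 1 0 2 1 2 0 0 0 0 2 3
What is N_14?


draw d_1=3: τ_1=3, arrival time A_1=3
draw d_2=1: τ_2=5, arrival time A_2=8
draw d_3=1: τ_3=5, arrival time A_3=13
draw d_4=1: τ_4=5, arrival time A_4=18
draw d_5=0: τ_5=4, arrival time A_5=22
draw d_6=2: τ_6=5, arrival time A_6=27
draw d_7=1: τ_7=5, arrival time A_7=32
draw d_8=2: τ_8=5, arrival time A_8=37
draw d_9=0: τ_9=4, arrival time A_9=41
draw d_10=0: τ_10=4, arrival time A_10=45
draw d_11=0: τ_11=4, arrival time A_11=49
draw d_12=0: τ_12=4, arrival time A_12=53
draw d_13=2: τ_13=5, arrival time A_13=58
draw d_14=3: τ_14=3, arrival time A_14=61
N_t over t=0..14: 0:0 1:0 2:0 3:1 4:1 5:1 6:1 7:1 8:2 9:2 10:2 11:2 12:2 13:3 14:3

3


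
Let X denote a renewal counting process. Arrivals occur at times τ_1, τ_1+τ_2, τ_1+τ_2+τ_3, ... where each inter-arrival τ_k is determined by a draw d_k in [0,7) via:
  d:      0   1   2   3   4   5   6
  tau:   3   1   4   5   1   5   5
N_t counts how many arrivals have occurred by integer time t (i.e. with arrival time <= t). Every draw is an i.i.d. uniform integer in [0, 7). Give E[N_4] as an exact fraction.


1836/2401

Inter-arrival values over d=0..6: [3, 1, 4, 5, 1, 5, 5]
Each d has probability 1/7, so the pmf of τ is: f(1) = 2/7, f(3) = 1/7, f(4) = 1/7, f(5) = 3/7
Renewal equation for m(n) = E[N_n]: condition on τ_1 = k (if k <= n, one arrival plus a fresh copy on the remaining n−k steps): m(n) = F(n) + Σ_{k<=n} f(k)·m(n−k), where F(n) = P(τ <= n) and m(0) = 0
m(1) = F(1) = 2/7
m(2) = F(2) + f(1)·m(1) = 2/7 + 2/7·2/7 = 18/49
m(3) = F(3) + f(1)·m(2) = 3/7 + 2/7·18/49 = 183/343
m(4) = F(4) + f(1)·m(3) + f(3)·m(1) = 4/7 + 2/7·183/343 + 1/7·2/7 = 1836/2401
E[N_4] = m(4) = 1836/2401


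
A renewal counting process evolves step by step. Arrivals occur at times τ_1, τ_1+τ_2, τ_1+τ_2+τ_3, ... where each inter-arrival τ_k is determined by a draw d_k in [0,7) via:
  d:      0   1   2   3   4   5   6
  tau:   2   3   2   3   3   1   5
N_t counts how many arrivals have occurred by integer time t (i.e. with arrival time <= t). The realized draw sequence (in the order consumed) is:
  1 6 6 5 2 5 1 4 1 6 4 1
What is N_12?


2

draw d_1=1: τ_1=3, arrival time A_1=3
draw d_2=6: τ_2=5, arrival time A_2=8
draw d_3=6: τ_3=5, arrival time A_3=13
draw d_4=5: τ_4=1, arrival time A_4=14
draw d_5=2: τ_5=2, arrival time A_5=16
draw d_6=5: τ_6=1, arrival time A_6=17
draw d_7=1: τ_7=3, arrival time A_7=20
draw d_8=4: τ_8=3, arrival time A_8=23
draw d_9=1: τ_9=3, arrival time A_9=26
draw d_10=6: τ_10=5, arrival time A_10=31
draw d_11=4: τ_11=3, arrival time A_11=34
draw d_12=1: τ_12=3, arrival time A_12=37
N_t over t=0..12: 0:0 1:0 2:0 3:1 4:1 5:1 6:1 7:1 8:2 9:2 10:2 11:2 12:2


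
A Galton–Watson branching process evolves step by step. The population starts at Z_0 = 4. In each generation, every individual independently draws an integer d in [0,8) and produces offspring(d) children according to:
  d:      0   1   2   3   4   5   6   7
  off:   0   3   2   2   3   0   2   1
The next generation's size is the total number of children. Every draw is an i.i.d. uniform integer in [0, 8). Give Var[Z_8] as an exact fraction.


792103731933092943/70368744177664

Outcome values over d=0..7: [0, 3, 2, 2, 3, 0, 2, 1]
Σy = 13, Σy² = 31, M = 8
μ = 13/8 = 13/8,  σ² = 31/8 − (13/8)² = 79/64
V_0 = 0, E_0 = 4
V_1 = 79/64·E_0 + (13/8)²·V_0 = 79/16;  E_1 = 13/2
V_2 = 79/64·E_1 + (13/8)²·V_1 = 21567/1024;  E_2 = 169/16
V_3 = 79/64·E_2 + (13/8)²·V_2 = 4499287/65536;  E_3 = 2197/128
V_4 = 79/64·E_3 + (13/8)²·V_3 = 849243759/4194304;  E_4 = 28561/1024
V_5 = 79/64·E_4 + (13/8)²·V_4 = 152764077895/268435456;  E_5 = 371293/8192
V_6 = 79/64·E_5 + (13/8)²·V_5 = 26778284957151/17179869184;  E_6 = 4826809/65536
V_7 = 79/64·E_6 + (13/8)²·V_6 = 4625490360219703/1099511627776;  E_7 = 62748517/524288
V_8 = 79/64·E_7 + (13/8)²·V_7 = 792103731933092943/70368744177664;  E_8 = 815730721/4194304


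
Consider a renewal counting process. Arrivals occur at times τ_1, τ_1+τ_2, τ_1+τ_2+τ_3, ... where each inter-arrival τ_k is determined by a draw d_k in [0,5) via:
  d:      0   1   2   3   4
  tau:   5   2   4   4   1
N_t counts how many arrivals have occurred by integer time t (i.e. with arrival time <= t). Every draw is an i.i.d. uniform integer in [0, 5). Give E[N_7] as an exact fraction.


Inter-arrival values over d=0..4: [5, 2, 4, 4, 1]
Each d has probability 1/5, so the pmf of τ is: f(1) = 1/5, f(2) = 1/5, f(4) = 2/5, f(5) = 1/5
Renewal equation for m(n) = E[N_n]: condition on τ_1 = k (if k <= n, one arrival plus a fresh copy on the remaining n−k steps): m(n) = F(n) + Σ_{k<=n} f(k)·m(n−k), where F(n) = P(τ <= n) and m(0) = 0
m(1) = F(1) = 1/5
m(2) = F(2) + f(1)·m(1) = 2/5 + 1/5·1/5 = 11/25
m(3) = F(3) + f(1)·m(2) + f(2)·m(1) = 2/5 + 1/5·11/25 + 1/5·1/5 = 66/125
m(4) = F(4) + f(1)·m(3) + f(2)·m(2) = 4/5 + 1/5·66/125 + 1/5·11/25 = 621/625
m(5) = F(5) + f(1)·m(4) + f(2)·m(3) + f(4)·m(1) = 1 + 1/5·621/625 + 1/5·66/125 + 2/5·1/5 = 4326/3125
m(6) = F(6) + f(1)·m(5) + f(2)·m(4) + f(4)·m(2) + f(5)·m(1) = 1 + 1/5·4326/3125 + 1/5·621/625 + 2/5·11/25 + 1/5·1/5 = 26431/15625
m(7) = F(7) + f(1)·m(6) + f(2)·m(5) + f(4)·m(3) + f(5)·m(2) = 1 + 1/5·26431/15625 + 1/5·4326/3125 + 2/5·66/125 + 1/5·11/25 = 149561/78125
E[N_7] = m(7) = 149561/78125

149561/78125


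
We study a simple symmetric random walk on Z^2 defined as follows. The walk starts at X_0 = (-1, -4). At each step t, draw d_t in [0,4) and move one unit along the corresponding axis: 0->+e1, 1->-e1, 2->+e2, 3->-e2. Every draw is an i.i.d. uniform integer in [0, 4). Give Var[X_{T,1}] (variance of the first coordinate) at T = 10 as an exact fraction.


Outcome values over d=0..3: [1, -1, 0, 0]
Σy = 0, Σy² = 2, M = 4
μ = 0/4 = 0,  σ² = 2/4 − (0)² = 1/2
Independent increments: Var[X_10] = 10·σ² = 10·(1/2) = 5

5


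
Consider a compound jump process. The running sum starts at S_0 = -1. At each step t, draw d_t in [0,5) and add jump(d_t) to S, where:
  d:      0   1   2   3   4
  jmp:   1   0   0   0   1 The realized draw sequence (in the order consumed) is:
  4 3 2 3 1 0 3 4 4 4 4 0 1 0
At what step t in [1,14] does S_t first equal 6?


12

t=0: S=-1, d=4, jump=1, S_1=0
t=1: S=0, d=3, jump=0, S_2=0
t=2: S=0, d=2, jump=0, S_3=0
t=3: S=0, d=3, jump=0, S_4=0
t=4: S=0, d=1, jump=0, S_5=0
t=5: S=0, d=0, jump=1, S_6=1
t=6: S=1, d=3, jump=0, S_7=1
t=7: S=1, d=4, jump=1, S_8=2
t=8: S=2, d=4, jump=1, S_9=3
t=9: S=3, d=4, jump=1, S_10=4
t=10: S=4, d=4, jump=1, S_11=5
t=11: S=5, d=0, jump=1, S_12=6
t=12: S=6, d=1, jump=0, S_13=6
t=13: S=6, d=0, jump=1, S_14=7


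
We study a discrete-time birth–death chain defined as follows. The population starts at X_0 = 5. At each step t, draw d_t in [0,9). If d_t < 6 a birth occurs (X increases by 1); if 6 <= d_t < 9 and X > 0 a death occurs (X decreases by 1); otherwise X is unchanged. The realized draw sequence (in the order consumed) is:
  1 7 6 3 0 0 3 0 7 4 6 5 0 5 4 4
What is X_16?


t=0: X=5, d=1 → birth, X_1=6
t=1: X=6, d=7 → death, X_2=5
t=2: X=5, d=6 → death, X_3=4
t=3: X=4, d=3 → birth, X_4=5
t=4: X=5, d=0 → birth, X_5=6
t=5: X=6, d=0 → birth, X_6=7
t=6: X=7, d=3 → birth, X_7=8
t=7: X=8, d=0 → birth, X_8=9
t=8: X=9, d=7 → death, X_9=8
t=9: X=8, d=4 → birth, X_10=9
t=10: X=9, d=6 → death, X_11=8
t=11: X=8, d=5 → birth, X_12=9
t=12: X=9, d=0 → birth, X_13=10
t=13: X=10, d=5 → birth, X_14=11
t=14: X=11, d=4 → birth, X_15=12
t=15: X=12, d=4 → birth, X_16=13

13


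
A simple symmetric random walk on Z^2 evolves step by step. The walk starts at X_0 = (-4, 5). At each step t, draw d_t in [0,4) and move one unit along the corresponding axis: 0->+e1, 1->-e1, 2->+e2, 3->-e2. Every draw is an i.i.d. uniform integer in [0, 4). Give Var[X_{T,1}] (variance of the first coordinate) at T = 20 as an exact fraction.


Outcome values over d=0..3: [1, -1, 0, 0]
Σy = 0, Σy² = 2, M = 4
μ = 0/4 = 0,  σ² = 2/4 − (0)² = 1/2
Independent increments: Var[X_20] = 20·σ² = 20·(1/2) = 10

10


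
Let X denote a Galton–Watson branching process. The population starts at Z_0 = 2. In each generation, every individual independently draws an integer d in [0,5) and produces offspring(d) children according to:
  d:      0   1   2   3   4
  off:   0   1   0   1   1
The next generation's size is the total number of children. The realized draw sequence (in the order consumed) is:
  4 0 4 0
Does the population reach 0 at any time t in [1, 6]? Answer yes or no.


gen 0: Z_0=2, draws=[4, 0], offspring=[1, 0], Z_1=1
gen 1: Z_1=1, draws=[4], offspring=[1], Z_2=1
gen 2: Z_2=1, draws=[0], offspring=[0], Z_3=0
gen 3: Z_3=0, draws=[], offspring=[], Z_4=0
gen 4: Z_4=0, draws=[], offspring=[], Z_5=0
gen 5: Z_5=0, draws=[], offspring=[], Z_6=0

yes


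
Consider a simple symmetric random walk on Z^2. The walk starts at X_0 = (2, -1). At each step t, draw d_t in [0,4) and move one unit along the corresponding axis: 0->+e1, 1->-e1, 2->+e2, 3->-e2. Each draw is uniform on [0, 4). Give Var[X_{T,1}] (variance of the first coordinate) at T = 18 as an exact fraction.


9

Outcome values over d=0..3: [1, -1, 0, 0]
Σy = 0, Σy² = 2, M = 4
μ = 0/4 = 0,  σ² = 2/4 − (0)² = 1/2
Independent increments: Var[X_18] = 18·σ² = 18·(1/2) = 9


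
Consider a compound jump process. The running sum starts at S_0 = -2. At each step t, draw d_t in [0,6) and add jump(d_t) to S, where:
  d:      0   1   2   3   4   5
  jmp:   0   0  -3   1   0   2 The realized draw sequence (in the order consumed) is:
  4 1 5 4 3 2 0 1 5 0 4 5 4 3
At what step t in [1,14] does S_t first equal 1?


t=0: S=-2, d=4, jump=0, S_1=-2
t=1: S=-2, d=1, jump=0, S_2=-2
t=2: S=-2, d=5, jump=2, S_3=0
t=3: S=0, d=4, jump=0, S_4=0
t=4: S=0, d=3, jump=1, S_5=1
t=5: S=1, d=2, jump=-3, S_6=-2
t=6: S=-2, d=0, jump=0, S_7=-2
t=7: S=-2, d=1, jump=0, S_8=-2
t=8: S=-2, d=5, jump=2, S_9=0
t=9: S=0, d=0, jump=0, S_10=0
t=10: S=0, d=4, jump=0, S_11=0
t=11: S=0, d=5, jump=2, S_12=2
t=12: S=2, d=4, jump=0, S_13=2
t=13: S=2, d=3, jump=1, S_14=3

5


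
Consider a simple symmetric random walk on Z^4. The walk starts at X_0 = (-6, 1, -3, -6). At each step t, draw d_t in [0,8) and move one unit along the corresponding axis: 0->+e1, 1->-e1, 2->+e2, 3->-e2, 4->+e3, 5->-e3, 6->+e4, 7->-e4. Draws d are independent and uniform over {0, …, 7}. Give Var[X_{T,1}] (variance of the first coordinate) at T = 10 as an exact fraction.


Outcome values over d=0..7: [1, -1, 0, 0, 0, 0, 0, 0]
Σy = 0, Σy² = 2, M = 8
μ = 0/8 = 0,  σ² = 2/8 − (0)² = 1/4
Independent increments: Var[X_10] = 10·σ² = 10·(1/4) = 5/2

5/2


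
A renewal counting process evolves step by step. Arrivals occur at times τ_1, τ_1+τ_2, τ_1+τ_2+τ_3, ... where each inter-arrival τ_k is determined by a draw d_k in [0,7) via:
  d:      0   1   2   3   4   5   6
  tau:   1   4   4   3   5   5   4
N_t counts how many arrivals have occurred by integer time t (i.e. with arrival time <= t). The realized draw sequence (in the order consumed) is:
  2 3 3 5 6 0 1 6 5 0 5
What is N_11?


draw d_1=2: τ_1=4, arrival time A_1=4
draw d_2=3: τ_2=3, arrival time A_2=7
draw d_3=3: τ_3=3, arrival time A_3=10
draw d_4=5: τ_4=5, arrival time A_4=15
draw d_5=6: τ_5=4, arrival time A_5=19
draw d_6=0: τ_6=1, arrival time A_6=20
draw d_7=1: τ_7=4, arrival time A_7=24
draw d_8=6: τ_8=4, arrival time A_8=28
draw d_9=5: τ_9=5, arrival time A_9=33
draw d_10=0: τ_10=1, arrival time A_10=34
draw d_11=5: τ_11=5, arrival time A_11=39
N_t over t=0..11: 0:0 1:0 2:0 3:0 4:1 5:1 6:1 7:2 8:2 9:2 10:3 11:3

3


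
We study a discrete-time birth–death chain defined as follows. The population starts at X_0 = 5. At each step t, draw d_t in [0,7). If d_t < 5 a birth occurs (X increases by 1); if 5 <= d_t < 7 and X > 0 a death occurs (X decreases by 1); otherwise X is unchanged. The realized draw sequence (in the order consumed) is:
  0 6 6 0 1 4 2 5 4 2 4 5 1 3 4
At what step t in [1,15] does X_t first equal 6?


1

t=0: X=5, d=0 → birth, X_1=6
t=1: X=6, d=6 → death, X_2=5
t=2: X=5, d=6 → death, X_3=4
t=3: X=4, d=0 → birth, X_4=5
t=4: X=5, d=1 → birth, X_5=6
t=5: X=6, d=4 → birth, X_6=7
t=6: X=7, d=2 → birth, X_7=8
t=7: X=8, d=5 → death, X_8=7
t=8: X=7, d=4 → birth, X_9=8
t=9: X=8, d=2 → birth, X_10=9
t=10: X=9, d=4 → birth, X_11=10
t=11: X=10, d=5 → death, X_12=9
t=12: X=9, d=1 → birth, X_13=10
t=13: X=10, d=3 → birth, X_14=11
t=14: X=11, d=4 → birth, X_15=12


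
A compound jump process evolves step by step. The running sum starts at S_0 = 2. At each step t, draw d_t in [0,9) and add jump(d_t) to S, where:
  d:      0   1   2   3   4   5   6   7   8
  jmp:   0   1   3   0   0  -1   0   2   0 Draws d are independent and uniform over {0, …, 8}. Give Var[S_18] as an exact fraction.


220/9

Outcome values over d=0..8: [0, 1, 3, 0, 0, -1, 0, 2, 0]
Σy = 5, Σy² = 15, M = 9
μ = 5/9 = 5/9,  σ² = 15/9 − (5/9)² = 110/81
Independent increments: Var[S_18] = 18·σ² = 18·(110/81) = 220/9


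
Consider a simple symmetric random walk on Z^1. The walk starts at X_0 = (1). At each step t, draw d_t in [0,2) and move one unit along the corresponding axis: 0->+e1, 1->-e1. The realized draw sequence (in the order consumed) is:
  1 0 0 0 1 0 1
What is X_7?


(2)

t=0: X=(1), d=1 → -e1, X_1=(0)
t=1: X=(0), d=0 → +e1, X_2=(1)
t=2: X=(1), d=0 → +e1, X_3=(2)
t=3: X=(2), d=0 → +e1, X_4=(3)
t=4: X=(3), d=1 → -e1, X_5=(2)
t=5: X=(2), d=0 → +e1, X_6=(3)
t=6: X=(3), d=1 → -e1, X_7=(2)


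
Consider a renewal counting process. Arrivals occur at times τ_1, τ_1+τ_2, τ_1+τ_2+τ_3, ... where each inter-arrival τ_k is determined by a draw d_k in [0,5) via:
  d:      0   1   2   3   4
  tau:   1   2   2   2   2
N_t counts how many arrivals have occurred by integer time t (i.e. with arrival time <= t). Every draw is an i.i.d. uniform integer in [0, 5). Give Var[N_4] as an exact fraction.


Inter-arrival values over d=0..4: [1, 2, 2, 2, 2]
Each d has probability 1/5, so the pmf of τ is: f(1) = 1/5, f(2) = 4/5
Let p_n(j) = P(N_n = j), with p_0 = [1]. Condition on τ_1: p_n(0) = P(τ > n), and for j >= 1, p_n(j) = Σ_{k<=n} f(k)·p_{n−k}(j−1)
p_1 = [4/5, 1/5]  (j = 0..1)
p_2 = [0, 24/25, 1/25]  (j = 0..2)
p_3 = [0, 16/25, 44/125, 1/125]  (j = 0..3)
p_4 = [0, 0, 112/125, 64/625, 1/625]  (j = 0..4)
E[N_4] = Σ j·p_4(j) = 1316/625;  E[N_4²] = Σ j²·p_4(j) = 2832/625
Var[N_4] = 2832/625 − (1316/625)² = 38144/390625

38144/390625


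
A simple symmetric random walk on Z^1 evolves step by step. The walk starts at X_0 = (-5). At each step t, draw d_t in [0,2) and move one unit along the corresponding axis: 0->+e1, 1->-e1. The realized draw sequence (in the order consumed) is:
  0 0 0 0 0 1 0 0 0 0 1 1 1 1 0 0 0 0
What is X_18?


t=0: X=(-5), d=0 → +e1, X_1=(-4)
t=1: X=(-4), d=0 → +e1, X_2=(-3)
t=2: X=(-3), d=0 → +e1, X_3=(-2)
t=3: X=(-2), d=0 → +e1, X_4=(-1)
t=4: X=(-1), d=0 → +e1, X_5=(0)
t=5: X=(0), d=1 → -e1, X_6=(-1)
t=6: X=(-1), d=0 → +e1, X_7=(0)
t=7: X=(0), d=0 → +e1, X_8=(1)
t=8: X=(1), d=0 → +e1, X_9=(2)
t=9: X=(2), d=0 → +e1, X_10=(3)
t=10: X=(3), d=1 → -e1, X_11=(2)
t=11: X=(2), d=1 → -e1, X_12=(1)
t=12: X=(1), d=1 → -e1, X_13=(0)
t=13: X=(0), d=1 → -e1, X_14=(-1)
t=14: X=(-1), d=0 → +e1, X_15=(0)
t=15: X=(0), d=0 → +e1, X_16=(1)
t=16: X=(1), d=0 → +e1, X_17=(2)
t=17: X=(2), d=0 → +e1, X_18=(3)

(3)


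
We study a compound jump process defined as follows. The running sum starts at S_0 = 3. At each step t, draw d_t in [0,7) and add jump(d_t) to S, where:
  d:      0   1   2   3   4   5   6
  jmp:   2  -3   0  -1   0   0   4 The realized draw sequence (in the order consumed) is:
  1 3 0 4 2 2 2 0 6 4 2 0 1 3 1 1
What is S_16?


t=0: S=3, d=1, jump=-3, S_1=0
t=1: S=0, d=3, jump=-1, S_2=-1
t=2: S=-1, d=0, jump=2, S_3=1
t=3: S=1, d=4, jump=0, S_4=1
t=4: S=1, d=2, jump=0, S_5=1
t=5: S=1, d=2, jump=0, S_6=1
t=6: S=1, d=2, jump=0, S_7=1
t=7: S=1, d=0, jump=2, S_8=3
t=8: S=3, d=6, jump=4, S_9=7
t=9: S=7, d=4, jump=0, S_10=7
t=10: S=7, d=2, jump=0, S_11=7
t=11: S=7, d=0, jump=2, S_12=9
t=12: S=9, d=1, jump=-3, S_13=6
t=13: S=6, d=3, jump=-1, S_14=5
t=14: S=5, d=1, jump=-3, S_15=2
t=15: S=2, d=1, jump=-3, S_16=-1

-1


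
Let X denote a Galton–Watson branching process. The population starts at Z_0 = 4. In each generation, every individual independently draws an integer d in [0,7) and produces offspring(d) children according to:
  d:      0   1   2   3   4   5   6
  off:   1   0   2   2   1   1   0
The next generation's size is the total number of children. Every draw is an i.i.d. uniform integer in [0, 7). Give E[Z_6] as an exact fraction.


4

Outcome values over d=0..6: [1, 0, 2, 2, 1, 1, 0]
Σy = 7, Σy² = 11, M = 7
μ = 7/7 = 1,  σ² = 11/7 − (1)² = 4/7
E[Z_0] = 4
E[Z_1] = 1·E[Z_0] = 4
E[Z_2] = 1·E[Z_1] = 4
E[Z_3] = 1·E[Z_2] = 4
E[Z_4] = 1·E[Z_3] = 4
E[Z_5] = 1·E[Z_4] = 4
E[Z_6] = 1·E[Z_5] = 4


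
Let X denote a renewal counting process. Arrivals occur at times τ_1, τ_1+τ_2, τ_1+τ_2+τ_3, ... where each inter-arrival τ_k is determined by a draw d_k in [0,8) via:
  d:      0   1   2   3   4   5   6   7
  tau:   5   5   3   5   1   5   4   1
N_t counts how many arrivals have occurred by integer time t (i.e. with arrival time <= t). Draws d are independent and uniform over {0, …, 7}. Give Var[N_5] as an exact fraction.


290967/1048576

Inter-arrival values over d=0..7: [5, 5, 3, 5, 1, 5, 4, 1]
Each d has probability 1/8, so the pmf of τ is: f(1) = 1/4, f(3) = 1/8, f(4) = 1/8, f(5) = 1/2
Let p_n(j) = P(N_n = j), with p_0 = [1]. Condition on τ_1: p_n(0) = P(τ > n), and for j >= 1, p_n(j) = Σ_{k<=n} f(k)·p_{n−k}(j−1)
p_1 = [3/4, 1/4]  (j = 0..1)
p_2 = [3/4, 3/16, 1/16]  (j = 0..2)
p_3 = [5/8, 5/16, 3/64, 1/64]  (j = 0..3)
p_4 = [1/2, 3/8, 7/64, 3/256, 1/256]  (j = 0..4)
p_5 = [0, 13/16, 19/128, 9/256, 3/1024, 1/1024]  (j = 0..5)
E[N_5] = Σ j·p_5(j) = 1261/1024;  E[N_5²] = Σ j²·p_5(j) = 1837/1024
Var[N_5] = 1837/1024 − (1261/1024)² = 290967/1048576


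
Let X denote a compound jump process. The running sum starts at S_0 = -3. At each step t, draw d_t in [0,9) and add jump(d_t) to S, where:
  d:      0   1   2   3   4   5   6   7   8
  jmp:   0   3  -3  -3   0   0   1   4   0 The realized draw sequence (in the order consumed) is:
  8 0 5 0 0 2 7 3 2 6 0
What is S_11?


t=0: S=-3, d=8, jump=0, S_1=-3
t=1: S=-3, d=0, jump=0, S_2=-3
t=2: S=-3, d=5, jump=0, S_3=-3
t=3: S=-3, d=0, jump=0, S_4=-3
t=4: S=-3, d=0, jump=0, S_5=-3
t=5: S=-3, d=2, jump=-3, S_6=-6
t=6: S=-6, d=7, jump=4, S_7=-2
t=7: S=-2, d=3, jump=-3, S_8=-5
t=8: S=-5, d=2, jump=-3, S_9=-8
t=9: S=-8, d=6, jump=1, S_10=-7
t=10: S=-7, d=0, jump=0, S_11=-7

-7


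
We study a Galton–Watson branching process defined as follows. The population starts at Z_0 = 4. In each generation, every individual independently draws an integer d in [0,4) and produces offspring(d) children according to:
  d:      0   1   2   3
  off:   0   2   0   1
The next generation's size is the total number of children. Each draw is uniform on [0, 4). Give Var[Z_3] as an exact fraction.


3663/1024

Outcome values over d=0..3: [0, 2, 0, 1]
Σy = 3, Σy² = 5, M = 4
μ = 3/4 = 3/4,  σ² = 5/4 − (3/4)² = 11/16
V_0 = 0, E_0 = 4
V_1 = 11/16·E_0 + (3/4)²·V_0 = 11/4;  E_1 = 3
V_2 = 11/16·E_1 + (3/4)²·V_1 = 231/64;  E_2 = 9/4
V_3 = 11/16·E_2 + (3/4)²·V_2 = 3663/1024;  E_3 = 27/16


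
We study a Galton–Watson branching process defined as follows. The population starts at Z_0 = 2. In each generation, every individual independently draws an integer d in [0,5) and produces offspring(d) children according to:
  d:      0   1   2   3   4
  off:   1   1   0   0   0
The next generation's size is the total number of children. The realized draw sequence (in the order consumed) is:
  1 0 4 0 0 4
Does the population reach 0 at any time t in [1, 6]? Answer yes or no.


yes

gen 0: Z_0=2, draws=[1, 0], offspring=[1, 1], Z_1=2
gen 1: Z_1=2, draws=[4, 0], offspring=[0, 1], Z_2=1
gen 2: Z_2=1, draws=[0], offspring=[1], Z_3=1
gen 3: Z_3=1, draws=[4], offspring=[0], Z_4=0
gen 4: Z_4=0, draws=[], offspring=[], Z_5=0
gen 5: Z_5=0, draws=[], offspring=[], Z_6=0


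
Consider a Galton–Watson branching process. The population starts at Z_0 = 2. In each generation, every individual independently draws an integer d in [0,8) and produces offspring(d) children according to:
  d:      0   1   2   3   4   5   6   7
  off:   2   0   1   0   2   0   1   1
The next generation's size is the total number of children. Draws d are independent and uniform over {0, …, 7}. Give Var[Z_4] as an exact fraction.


Outcome values over d=0..7: [2, 0, 1, 0, 2, 0, 1, 1]
Σy = 7, Σy² = 11, M = 8
μ = 7/8 = 7/8,  σ² = 11/8 − (7/8)² = 39/64
V_0 = 0, E_0 = 2
V_1 = 39/64·E_0 + (7/8)²·V_0 = 39/32;  E_1 = 7/4
V_2 = 39/64·E_1 + (7/8)²·V_1 = 4095/2048;  E_2 = 49/32
V_3 = 39/64·E_2 + (7/8)²·V_2 = 322959/131072;  E_3 = 343/256
V_4 = 39/64·E_3 + (7/8)²·V_3 = 22674015/8388608;  E_4 = 2401/2048

22674015/8388608


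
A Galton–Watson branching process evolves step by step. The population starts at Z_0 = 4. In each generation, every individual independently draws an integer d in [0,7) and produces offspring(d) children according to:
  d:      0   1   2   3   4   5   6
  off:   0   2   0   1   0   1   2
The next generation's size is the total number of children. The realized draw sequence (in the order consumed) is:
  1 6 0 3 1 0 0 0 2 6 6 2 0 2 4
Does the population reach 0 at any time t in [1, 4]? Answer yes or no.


gen 0: Z_0=4, draws=[1, 6, 0, 3], offspring=[2, 2, 0, 1], Z_1=5
gen 1: Z_1=5, draws=[1, 0, 0, 0, 2], offspring=[2, 0, 0, 0, 0], Z_2=2
gen 2: Z_2=2, draws=[6, 6], offspring=[2, 2], Z_3=4
gen 3: Z_3=4, draws=[2, 0, 2, 4], offspring=[0, 0, 0, 0], Z_4=0

yes


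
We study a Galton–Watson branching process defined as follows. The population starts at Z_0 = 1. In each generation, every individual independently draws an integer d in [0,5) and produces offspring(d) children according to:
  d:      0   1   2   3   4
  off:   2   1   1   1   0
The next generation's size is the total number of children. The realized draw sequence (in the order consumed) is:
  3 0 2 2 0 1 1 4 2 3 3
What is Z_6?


gen 0: Z_0=1, draws=[3], offspring=[1], Z_1=1
gen 1: Z_1=1, draws=[0], offspring=[2], Z_2=2
gen 2: Z_2=2, draws=[2, 2], offspring=[1, 1], Z_3=2
gen 3: Z_3=2, draws=[0, 1], offspring=[2, 1], Z_4=3
gen 4: Z_4=3, draws=[1, 4, 2], offspring=[1, 0, 1], Z_5=2
gen 5: Z_5=2, draws=[3, 3], offspring=[1, 1], Z_6=2

2


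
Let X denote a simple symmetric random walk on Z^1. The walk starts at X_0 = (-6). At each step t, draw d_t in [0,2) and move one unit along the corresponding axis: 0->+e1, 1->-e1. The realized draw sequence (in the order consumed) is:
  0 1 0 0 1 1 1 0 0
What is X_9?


(-5)

t=0: X=(-6), d=0 → +e1, X_1=(-5)
t=1: X=(-5), d=1 → -e1, X_2=(-6)
t=2: X=(-6), d=0 → +e1, X_3=(-5)
t=3: X=(-5), d=0 → +e1, X_4=(-4)
t=4: X=(-4), d=1 → -e1, X_5=(-5)
t=5: X=(-5), d=1 → -e1, X_6=(-6)
t=6: X=(-6), d=1 → -e1, X_7=(-7)
t=7: X=(-7), d=0 → +e1, X_8=(-6)
t=8: X=(-6), d=0 → +e1, X_9=(-5)


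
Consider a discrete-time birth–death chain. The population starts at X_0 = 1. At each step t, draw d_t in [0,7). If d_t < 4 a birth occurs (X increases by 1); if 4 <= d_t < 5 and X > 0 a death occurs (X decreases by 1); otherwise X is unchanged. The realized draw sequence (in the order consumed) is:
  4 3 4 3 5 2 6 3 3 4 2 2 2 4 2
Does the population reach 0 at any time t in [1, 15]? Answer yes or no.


t=0: X=1, d=4 → death, X_1=0
t=1: X=0, d=3 → birth, X_2=1
t=2: X=1, d=4 → death, X_3=0
t=3: X=0, d=3 → birth, X_4=1
t=4: X=1, d=5 → hold, X_5=1
t=5: X=1, d=2 → birth, X_6=2
t=6: X=2, d=6 → hold, X_7=2
t=7: X=2, d=3 → birth, X_8=3
t=8: X=3, d=3 → birth, X_9=4
t=9: X=4, d=4 → death, X_10=3
t=10: X=3, d=2 → birth, X_11=4
t=11: X=4, d=2 → birth, X_12=5
t=12: X=5, d=2 → birth, X_13=6
t=13: X=6, d=4 → death, X_14=5
t=14: X=5, d=2 → birth, X_15=6

yes


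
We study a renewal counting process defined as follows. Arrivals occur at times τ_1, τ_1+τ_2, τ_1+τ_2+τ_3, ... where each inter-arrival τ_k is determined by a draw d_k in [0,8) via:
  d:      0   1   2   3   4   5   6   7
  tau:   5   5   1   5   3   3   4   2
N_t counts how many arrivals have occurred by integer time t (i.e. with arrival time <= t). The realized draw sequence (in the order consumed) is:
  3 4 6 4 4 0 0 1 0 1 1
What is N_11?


draw d_1=3: τ_1=5, arrival time A_1=5
draw d_2=4: τ_2=3, arrival time A_2=8
draw d_3=6: τ_3=4, arrival time A_3=12
draw d_4=4: τ_4=3, arrival time A_4=15
draw d_5=4: τ_5=3, arrival time A_5=18
draw d_6=0: τ_6=5, arrival time A_6=23
draw d_7=0: τ_7=5, arrival time A_7=28
draw d_8=1: τ_8=5, arrival time A_8=33
draw d_9=0: τ_9=5, arrival time A_9=38
draw d_10=1: τ_10=5, arrival time A_10=43
draw d_11=1: τ_11=5, arrival time A_11=48
N_t over t=0..11: 0:0 1:0 2:0 3:0 4:0 5:1 6:1 7:1 8:2 9:2 10:2 11:2

2


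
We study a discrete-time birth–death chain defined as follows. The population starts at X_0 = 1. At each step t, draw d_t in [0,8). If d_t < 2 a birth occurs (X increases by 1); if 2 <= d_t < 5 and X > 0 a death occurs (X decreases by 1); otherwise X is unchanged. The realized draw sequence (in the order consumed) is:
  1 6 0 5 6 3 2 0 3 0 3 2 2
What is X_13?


0

t=0: X=1, d=1 → birth, X_1=2
t=1: X=2, d=6 → hold, X_2=2
t=2: X=2, d=0 → birth, X_3=3
t=3: X=3, d=5 → hold, X_4=3
t=4: X=3, d=6 → hold, X_5=3
t=5: X=3, d=3 → death, X_6=2
t=6: X=2, d=2 → death, X_7=1
t=7: X=1, d=0 → birth, X_8=2
t=8: X=2, d=3 → death, X_9=1
t=9: X=1, d=0 → birth, X_10=2
t=10: X=2, d=3 → death, X_11=1
t=11: X=1, d=2 → death, X_12=0
t=12: X=0, d=2 → hold, X_13=0


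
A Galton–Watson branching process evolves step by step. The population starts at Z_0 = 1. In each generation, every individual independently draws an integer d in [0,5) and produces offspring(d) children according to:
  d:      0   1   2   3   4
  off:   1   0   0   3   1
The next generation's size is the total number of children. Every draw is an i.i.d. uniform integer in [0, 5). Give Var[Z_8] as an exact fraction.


Outcome values over d=0..4: [1, 0, 0, 3, 1]
Σy = 5, Σy² = 11, M = 5
μ = 5/5 = 1,  σ² = 11/5 − (1)² = 6/5
V_0 = 0, E_0 = 1
V_1 = 6/5·E_0 + (1)²·V_0 = 6/5;  E_1 = 1
V_2 = 6/5·E_1 + (1)²·V_1 = 12/5;  E_2 = 1
V_3 = 6/5·E_2 + (1)²·V_2 = 18/5;  E_3 = 1
V_4 = 6/5·E_3 + (1)²·V_3 = 24/5;  E_4 = 1
V_5 = 6/5·E_4 + (1)²·V_4 = 6;  E_5 = 1
V_6 = 6/5·E_5 + (1)²·V_5 = 36/5;  E_6 = 1
V_7 = 6/5·E_6 + (1)²·V_6 = 42/5;  E_7 = 1
V_8 = 6/5·E_7 + (1)²·V_7 = 48/5;  E_8 = 1

48/5


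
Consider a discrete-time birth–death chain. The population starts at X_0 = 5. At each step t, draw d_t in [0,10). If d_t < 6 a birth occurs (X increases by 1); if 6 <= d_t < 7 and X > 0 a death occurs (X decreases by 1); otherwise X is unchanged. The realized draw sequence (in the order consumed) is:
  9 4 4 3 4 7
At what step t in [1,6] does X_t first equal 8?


4

t=0: X=5, d=9 → hold, X_1=5
t=1: X=5, d=4 → birth, X_2=6
t=2: X=6, d=4 → birth, X_3=7
t=3: X=7, d=3 → birth, X_4=8
t=4: X=8, d=4 → birth, X_5=9
t=5: X=9, d=7 → hold, X_6=9


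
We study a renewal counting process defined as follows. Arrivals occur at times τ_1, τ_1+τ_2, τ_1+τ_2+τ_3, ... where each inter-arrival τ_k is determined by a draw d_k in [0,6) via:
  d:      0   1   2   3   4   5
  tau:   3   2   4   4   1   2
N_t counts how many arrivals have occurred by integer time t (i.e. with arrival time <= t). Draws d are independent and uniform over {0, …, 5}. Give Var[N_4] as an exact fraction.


490271/1679616

Inter-arrival values over d=0..5: [3, 2, 4, 4, 1, 2]
Each d has probability 1/6, so the pmf of τ is: f(1) = 1/6, f(2) = 1/3, f(3) = 1/6, f(4) = 1/3
Let p_n(j) = P(N_n = j), with p_0 = [1]. Condition on τ_1: p_n(0) = P(τ > n), and for j >= 1, p_n(j) = Σ_{k<=n} f(k)·p_{n−k}(j−1)
p_1 = [5/6, 1/6]  (j = 0..1)
p_2 = [1/2, 17/36, 1/36]  (j = 0..2)
p_3 = [1/3, 19/36, 29/216, 1/216]  (j = 0..3)
p_4 = [0, 25/36, 59/216, 41/1296, 1/1296]  (j = 0..4)
E[N_4] = Σ j·p_4(j) = 1735/1296;  E[N_4²] = Σ j²·p_4(j) = 2701/1296
Var[N_4] = 2701/1296 − (1735/1296)² = 490271/1679616


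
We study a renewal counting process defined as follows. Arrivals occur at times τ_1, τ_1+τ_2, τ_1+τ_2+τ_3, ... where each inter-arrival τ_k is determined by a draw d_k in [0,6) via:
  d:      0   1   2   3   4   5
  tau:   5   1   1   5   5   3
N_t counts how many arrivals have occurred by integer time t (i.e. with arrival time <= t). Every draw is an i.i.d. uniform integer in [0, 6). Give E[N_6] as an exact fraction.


5011/2916

Inter-arrival values over d=0..5: [5, 1, 1, 5, 5, 3]
Each d has probability 1/6, so the pmf of τ is: f(1) = 1/3, f(3) = 1/6, f(5) = 1/2
Renewal equation for m(n) = E[N_n]: condition on τ_1 = k (if k <= n, one arrival plus a fresh copy on the remaining n−k steps): m(n) = F(n) + Σ_{k<=n} f(k)·m(n−k), where F(n) = P(τ <= n) and m(0) = 0
m(1) = F(1) = 1/3
m(2) = F(2) + f(1)·m(1) = 1/3 + 1/3·1/3 = 4/9
m(3) = F(3) + f(1)·m(2) = 1/2 + 1/3·4/9 = 35/54
m(4) = F(4) + f(1)·m(3) + f(3)·m(1) = 1/2 + 1/3·35/54 + 1/6·1/3 = 125/162
m(5) = F(5) + f(1)·m(4) + f(3)·m(2) = 1 + 1/3·125/162 + 1/6·4/9 = 647/486
m(6) = F(6) + f(1)·m(5) + f(3)·m(3) + f(5)·m(1) = 1 + 1/3·647/486 + 1/6·35/54 + 1/2·1/3 = 5011/2916
E[N_6] = m(6) = 5011/2916


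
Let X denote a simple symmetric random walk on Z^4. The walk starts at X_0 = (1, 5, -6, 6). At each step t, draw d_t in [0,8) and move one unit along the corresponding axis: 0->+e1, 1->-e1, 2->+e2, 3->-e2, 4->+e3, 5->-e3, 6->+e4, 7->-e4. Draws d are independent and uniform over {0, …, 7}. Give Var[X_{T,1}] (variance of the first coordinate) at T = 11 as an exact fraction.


11/4

Outcome values over d=0..7: [1, -1, 0, 0, 0, 0, 0, 0]
Σy = 0, Σy² = 2, M = 8
μ = 0/8 = 0,  σ² = 2/8 − (0)² = 1/4
Independent increments: Var[X_11] = 11·σ² = 11·(1/4) = 11/4


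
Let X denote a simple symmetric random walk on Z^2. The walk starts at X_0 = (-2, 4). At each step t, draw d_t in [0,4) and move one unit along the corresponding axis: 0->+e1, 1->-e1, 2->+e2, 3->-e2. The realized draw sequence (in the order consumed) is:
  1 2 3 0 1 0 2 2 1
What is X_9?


t=0: X=(-2, 4), d=1 → -e1, X_1=(-3, 4)
t=1: X=(-3, 4), d=2 → +e2, X_2=(-3, 5)
t=2: X=(-3, 5), d=3 → -e2, X_3=(-3, 4)
t=3: X=(-3, 4), d=0 → +e1, X_4=(-2, 4)
t=4: X=(-2, 4), d=1 → -e1, X_5=(-3, 4)
t=5: X=(-3, 4), d=0 → +e1, X_6=(-2, 4)
t=6: X=(-2, 4), d=2 → +e2, X_7=(-2, 5)
t=7: X=(-2, 5), d=2 → +e2, X_8=(-2, 6)
t=8: X=(-2, 6), d=1 → -e1, X_9=(-3, 6)

(-3, 6)


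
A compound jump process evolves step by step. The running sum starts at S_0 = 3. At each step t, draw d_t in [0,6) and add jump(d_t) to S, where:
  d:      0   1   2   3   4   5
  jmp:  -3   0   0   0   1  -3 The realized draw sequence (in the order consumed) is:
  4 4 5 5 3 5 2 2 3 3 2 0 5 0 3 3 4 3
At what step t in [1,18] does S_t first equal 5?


t=0: S=3, d=4, jump=1, S_1=4
t=1: S=4, d=4, jump=1, S_2=5
t=2: S=5, d=5, jump=-3, S_3=2
t=3: S=2, d=5, jump=-3, S_4=-1
t=4: S=-1, d=3, jump=0, S_5=-1
t=5: S=-1, d=5, jump=-3, S_6=-4
t=6: S=-4, d=2, jump=0, S_7=-4
t=7: S=-4, d=2, jump=0, S_8=-4
t=8: S=-4, d=3, jump=0, S_9=-4
t=9: S=-4, d=3, jump=0, S_10=-4
t=10: S=-4, d=2, jump=0, S_11=-4
t=11: S=-4, d=0, jump=-3, S_12=-7
t=12: S=-7, d=5, jump=-3, S_13=-10
t=13: S=-10, d=0, jump=-3, S_14=-13
t=14: S=-13, d=3, jump=0, S_15=-13
t=15: S=-13, d=3, jump=0, S_16=-13
t=16: S=-13, d=4, jump=1, S_17=-12
t=17: S=-12, d=3, jump=0, S_18=-12

2


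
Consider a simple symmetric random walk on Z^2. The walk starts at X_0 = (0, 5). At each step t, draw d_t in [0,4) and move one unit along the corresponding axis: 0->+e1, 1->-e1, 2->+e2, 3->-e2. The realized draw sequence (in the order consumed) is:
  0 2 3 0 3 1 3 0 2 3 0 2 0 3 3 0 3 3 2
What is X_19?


t=0: X=(0, 5), d=0 → +e1, X_1=(1, 5)
t=1: X=(1, 5), d=2 → +e2, X_2=(1, 6)
t=2: X=(1, 6), d=3 → -e2, X_3=(1, 5)
t=3: X=(1, 5), d=0 → +e1, X_4=(2, 5)
t=4: X=(2, 5), d=3 → -e2, X_5=(2, 4)
t=5: X=(2, 4), d=1 → -e1, X_6=(1, 4)
t=6: X=(1, 4), d=3 → -e2, X_7=(1, 3)
t=7: X=(1, 3), d=0 → +e1, X_8=(2, 3)
t=8: X=(2, 3), d=2 → +e2, X_9=(2, 4)
t=9: X=(2, 4), d=3 → -e2, X_10=(2, 3)
t=10: X=(2, 3), d=0 → +e1, X_11=(3, 3)
t=11: X=(3, 3), d=2 → +e2, X_12=(3, 4)
t=12: X=(3, 4), d=0 → +e1, X_13=(4, 4)
t=13: X=(4, 4), d=3 → -e2, X_14=(4, 3)
t=14: X=(4, 3), d=3 → -e2, X_15=(4, 2)
t=15: X=(4, 2), d=0 → +e1, X_16=(5, 2)
t=16: X=(5, 2), d=3 → -e2, X_17=(5, 1)
t=17: X=(5, 1), d=3 → -e2, X_18=(5, 0)
t=18: X=(5, 0), d=2 → +e2, X_19=(5, 1)

(5, 1)


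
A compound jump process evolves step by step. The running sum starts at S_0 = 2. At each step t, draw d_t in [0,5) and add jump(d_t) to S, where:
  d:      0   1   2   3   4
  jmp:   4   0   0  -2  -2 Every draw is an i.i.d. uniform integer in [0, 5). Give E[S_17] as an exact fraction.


Outcome values over d=0..4: [4, 0, 0, -2, -2]
Σy = 0, Σy² = 24, M = 5
μ = 0/5 = 0,  σ² = 24/5 − (0)² = 24/5
E[S_17] = 2 + 17·(0) = 2

2


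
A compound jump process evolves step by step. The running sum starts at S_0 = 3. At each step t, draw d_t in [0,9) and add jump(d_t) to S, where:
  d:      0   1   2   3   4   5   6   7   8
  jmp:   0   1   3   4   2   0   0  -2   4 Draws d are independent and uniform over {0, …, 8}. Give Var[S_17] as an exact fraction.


Outcome values over d=0..8: [0, 1, 3, 4, 2, 0, 0, -2, 4]
Σy = 12, Σy² = 50, M = 9
μ = 12/9 = 4/3,  σ² = 50/9 − (4/3)² = 34/9
Independent increments: Var[S_17] = 17·σ² = 17·(34/9) = 578/9

578/9


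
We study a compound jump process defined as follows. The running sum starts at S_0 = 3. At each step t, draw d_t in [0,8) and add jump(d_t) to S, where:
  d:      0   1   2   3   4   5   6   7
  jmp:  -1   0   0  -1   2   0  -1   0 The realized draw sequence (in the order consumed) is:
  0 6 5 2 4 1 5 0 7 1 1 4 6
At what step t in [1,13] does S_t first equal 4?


t=0: S=3, d=0, jump=-1, S_1=2
t=1: S=2, d=6, jump=-1, S_2=1
t=2: S=1, d=5, jump=0, S_3=1
t=3: S=1, d=2, jump=0, S_4=1
t=4: S=1, d=4, jump=2, S_5=3
t=5: S=3, d=1, jump=0, S_6=3
t=6: S=3, d=5, jump=0, S_7=3
t=7: S=3, d=0, jump=-1, S_8=2
t=8: S=2, d=7, jump=0, S_9=2
t=9: S=2, d=1, jump=0, S_10=2
t=10: S=2, d=1, jump=0, S_11=2
t=11: S=2, d=4, jump=2, S_12=4
t=12: S=4, d=6, jump=-1, S_13=3

12


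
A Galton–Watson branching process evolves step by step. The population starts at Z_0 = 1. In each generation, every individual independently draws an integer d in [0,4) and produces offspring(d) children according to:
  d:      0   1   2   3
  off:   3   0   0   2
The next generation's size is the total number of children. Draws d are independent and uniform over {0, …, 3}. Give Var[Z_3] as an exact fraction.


41175/4096

Outcome values over d=0..3: [3, 0, 0, 2]
Σy = 5, Σy² = 13, M = 4
μ = 5/4 = 5/4,  σ² = 13/4 − (5/4)² = 27/16
V_0 = 0, E_0 = 1
V_1 = 27/16·E_0 + (5/4)²·V_0 = 27/16;  E_1 = 5/4
V_2 = 27/16·E_1 + (5/4)²·V_1 = 1215/256;  E_2 = 25/16
V_3 = 27/16·E_2 + (5/4)²·V_2 = 41175/4096;  E_3 = 125/64


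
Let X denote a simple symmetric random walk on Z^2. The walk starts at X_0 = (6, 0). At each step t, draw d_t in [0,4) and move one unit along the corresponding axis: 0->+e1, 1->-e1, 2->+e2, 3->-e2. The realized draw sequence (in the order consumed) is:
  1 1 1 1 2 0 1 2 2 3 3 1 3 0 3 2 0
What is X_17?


t=0: X=(6, 0), d=1 → -e1, X_1=(5, 0)
t=1: X=(5, 0), d=1 → -e1, X_2=(4, 0)
t=2: X=(4, 0), d=1 → -e1, X_3=(3, 0)
t=3: X=(3, 0), d=1 → -e1, X_4=(2, 0)
t=4: X=(2, 0), d=2 → +e2, X_5=(2, 1)
t=5: X=(2, 1), d=0 → +e1, X_6=(3, 1)
t=6: X=(3, 1), d=1 → -e1, X_7=(2, 1)
t=7: X=(2, 1), d=2 → +e2, X_8=(2, 2)
t=8: X=(2, 2), d=2 → +e2, X_9=(2, 3)
t=9: X=(2, 3), d=3 → -e2, X_10=(2, 2)
t=10: X=(2, 2), d=3 → -e2, X_11=(2, 1)
t=11: X=(2, 1), d=1 → -e1, X_12=(1, 1)
t=12: X=(1, 1), d=3 → -e2, X_13=(1, 0)
t=13: X=(1, 0), d=0 → +e1, X_14=(2, 0)
t=14: X=(2, 0), d=3 → -e2, X_15=(2, -1)
t=15: X=(2, -1), d=2 → +e2, X_16=(2, 0)
t=16: X=(2, 0), d=0 → +e1, X_17=(3, 0)

(3, 0)


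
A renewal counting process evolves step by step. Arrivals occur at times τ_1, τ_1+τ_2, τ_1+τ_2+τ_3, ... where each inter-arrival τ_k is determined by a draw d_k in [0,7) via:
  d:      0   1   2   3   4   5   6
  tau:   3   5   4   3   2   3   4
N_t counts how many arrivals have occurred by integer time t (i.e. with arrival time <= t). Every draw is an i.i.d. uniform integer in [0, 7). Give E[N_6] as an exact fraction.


Inter-arrival values over d=0..6: [3, 5, 4, 3, 2, 3, 4]
Each d has probability 1/7, so the pmf of τ is: f(2) = 1/7, f(3) = 3/7, f(4) = 2/7, f(5) = 1/7
Renewal equation for m(n) = E[N_n]: condition on τ_1 = k (if k <= n, one arrival plus a fresh copy on the remaining n−k steps): m(n) = F(n) + Σ_{k<=n} f(k)·m(n−k), where F(n) = P(τ <= n) and m(0) = 0
m(1) = F(1) = 0
m(2) = F(2) = 1/7
m(3) = F(3) = 4/7
m(4) = F(4) + f(2)·m(2) = 6/7 + 1/7·1/7 = 43/49
m(5) = F(5) + f(2)·m(3) + f(3)·m(2) = 1 + 1/7·4/7 + 3/7·1/7 = 8/7
m(6) = F(6) + f(2)·m(4) + f(3)·m(3) + f(4)·m(2) = 1 + 1/7·43/49 + 3/7·4/7 + 2/7·1/7 = 484/343
E[N_6] = m(6) = 484/343

484/343


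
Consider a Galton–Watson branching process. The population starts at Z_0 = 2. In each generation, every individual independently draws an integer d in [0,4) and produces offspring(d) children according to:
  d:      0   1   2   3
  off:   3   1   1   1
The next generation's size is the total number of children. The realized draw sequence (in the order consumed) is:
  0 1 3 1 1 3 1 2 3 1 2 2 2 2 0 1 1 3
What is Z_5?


6

gen 0: Z_0=2, draws=[0, 1], offspring=[3, 1], Z_1=4
gen 1: Z_1=4, draws=[3, 1, 1, 3], offspring=[1, 1, 1, 1], Z_2=4
gen 2: Z_2=4, draws=[1, 2, 3, 1], offspring=[1, 1, 1, 1], Z_3=4
gen 3: Z_3=4, draws=[2, 2, 2, 2], offspring=[1, 1, 1, 1], Z_4=4
gen 4: Z_4=4, draws=[0, 1, 1, 3], offspring=[3, 1, 1, 1], Z_5=6


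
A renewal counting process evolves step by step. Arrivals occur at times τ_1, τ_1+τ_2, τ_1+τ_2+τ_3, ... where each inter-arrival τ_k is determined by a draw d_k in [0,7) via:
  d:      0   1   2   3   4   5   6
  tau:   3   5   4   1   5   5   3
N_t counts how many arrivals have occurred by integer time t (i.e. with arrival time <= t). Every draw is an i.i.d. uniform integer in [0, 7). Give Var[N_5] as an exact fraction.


50780400/282475249

Inter-arrival values over d=0..6: [3, 5, 4, 1, 5, 5, 3]
Each d has probability 1/7, so the pmf of τ is: f(1) = 1/7, f(3) = 2/7, f(4) = 1/7, f(5) = 3/7
Let p_n(j) = P(N_n = j), with p_0 = [1]. Condition on τ_1: p_n(0) = P(τ > n), and for j >= 1, p_n(j) = Σ_{k<=n} f(k)·p_{n−k}(j−1)
p_1 = [6/7, 1/7]  (j = 0..1)
p_2 = [6/7, 6/49, 1/49]  (j = 0..2)
p_3 = [4/7, 20/49, 6/343, 1/343]  (j = 0..3)
p_4 = [3/7, 23/49, 34/343, 6/2401, 1/2401]  (j = 0..4)
p_5 = [0, 6/7, 6/49, 48/2401, 6/16807, 1/16807]  (j = 0..5)
E[N_5] = Σ j·p_5(j) = 19559/16807;  E[N_5²] = Σ j²·p_5(j) = 25783/16807
Var[N_5] = 25783/16807 − (19559/16807)² = 50780400/282475249


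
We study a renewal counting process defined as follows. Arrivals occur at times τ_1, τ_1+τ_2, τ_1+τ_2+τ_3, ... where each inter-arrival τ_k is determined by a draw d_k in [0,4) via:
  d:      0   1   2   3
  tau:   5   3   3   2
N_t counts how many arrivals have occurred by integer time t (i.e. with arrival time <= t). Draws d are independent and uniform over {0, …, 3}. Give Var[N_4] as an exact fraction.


71/256

Inter-arrival values over d=0..3: [5, 3, 3, 2]
Each d has probability 1/4, so the pmf of τ is: f(2) = 1/4, f(3) = 1/2, f(5) = 1/4
Let p_n(j) = P(N_n = j), with p_0 = [1]. Condition on τ_1: p_n(0) = P(τ > n), and for j >= 1, p_n(j) = Σ_{k<=n} f(k)·p_{n−k}(j−1)
p_1 = [1]  (j = 0)
p_2 = [3/4, 1/4]  (j = 0..1)
p_3 = [1/4, 3/4]  (j = 0..1)
p_4 = [1/4, 11/16, 1/16]  (j = 0..2)
E[N_4] = Σ j·p_4(j) = 13/16;  E[N_4²] = Σ j²·p_4(j) = 15/16
Var[N_4] = 15/16 − (13/16)² = 71/256
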